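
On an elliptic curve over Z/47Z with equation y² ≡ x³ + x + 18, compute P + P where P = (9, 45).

(37, 18)

tangent at (9, 45): λ = (3·9² + 1)/(2·45) ≡ 9/43. 43⁻¹ ≡ 35 (mod 47) since 43·35 = 1505 ≡ 1, so λ ≡ 9·35 ≡ 33.
  x = λ² - 9 - 9 = 1089 - 18 ≡ 37; y = λ·(9 - 37) - 45 ≡ 18. → (37, 18)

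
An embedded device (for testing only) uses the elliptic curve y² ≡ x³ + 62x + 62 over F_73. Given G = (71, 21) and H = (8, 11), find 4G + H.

(68, 49)

First 4G:
Double-and-add on 4 = (100)₂. Start with G = (71, 21) for the leading 1-bit.
double: tangent at (71, 21): λ = (3·71² + 62)/(2·21) ≡ 1/42. 42⁻¹ ≡ 40 (mod 73) since 42·40 = 1680 ≡ 1, so λ ≡ 1·40 ≡ 40.
  x = λ² - 71 - 71 = 1600 - 142 ≡ 71; y = λ·(71 - 71) - 21 ≡ 52. → (71, 52)
double: tangent at (71, 52): λ = (3·71² + 62)/(2·52) ≡ 1/31. 31⁻¹ ≡ 33 (mod 73) since 31·33 = 1023 ≡ 1, so λ ≡ 1·33 ≡ 33.
  x = λ² - 71 - 71 = 1089 - 142 ≡ 71; y = λ·(71 - 71) - 52 ≡ 21. → (71, 21)
4G = (71, 21).
Finally 4G + H:
(71, 21) + (8, 11). λ = (11 - 21)/(8 - 71) ≡ 63/10 mod 73. 10⁻¹ ≡ 22 (mod 73), so λ ≡ 72.
  x = λ² - 71 - 8 = 5184 - 79 ≡ 68; y = λ·(71 - 68) - 21 ≡ 49. → (68, 49)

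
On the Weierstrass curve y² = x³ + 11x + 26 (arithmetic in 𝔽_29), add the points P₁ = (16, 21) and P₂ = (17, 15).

(3, 17)

(16, 21) + (17, 15). λ = (15 - 21)/(17 - 16) ≡ 23/1 mod 29. 1⁻¹ ≡ 1 (mod 29), so λ ≡ 23.
  x = λ² - 16 - 17 = 529 - 33 ≡ 3; y = λ·(16 - 3) - 21 ≡ 17. → (3, 17)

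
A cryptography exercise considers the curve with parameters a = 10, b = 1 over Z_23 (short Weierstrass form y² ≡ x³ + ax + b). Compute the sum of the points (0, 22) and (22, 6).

(0, 22) + (22, 6). λ = (6 - 22)/(22 - 0) ≡ 7/22 mod 23. 22⁻¹ ≡ 22 (mod 23), so λ ≡ 16.
  x = λ² - 0 - 22 = 256 - 22 ≡ 4; y = λ·(0 - 4) - 22 ≡ 6. → (4, 6)

(4, 6)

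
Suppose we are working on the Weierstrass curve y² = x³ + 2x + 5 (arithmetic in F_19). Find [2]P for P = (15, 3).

tangent at (15, 3): λ = (3·15² + 2)/(2·3) ≡ 12/6. 6⁻¹ ≡ 16 (mod 19), so λ ≡ 12·16 ≡ 2.
  x = λ² - 15 - 15 = 4 - 30 ≡ 12; y = λ·(15 - 12) - 3 ≡ 3. → (12, 3)

(12, 3)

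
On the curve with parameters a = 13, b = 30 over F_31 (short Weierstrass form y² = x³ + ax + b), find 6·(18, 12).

Write Q = (18, 12).
Double-and-add on 6 = (110)₂. Start with Q = (18, 12) for the leading 1-bit.
double: tangent at (18, 12): λ = (3·18² + 13)/(2·12) ≡ 24/24. 24⁻¹ ≡ 22 (mod 31), so λ ≡ 24·22 ≡ 1.
  x = λ² - 18 - 18 = 1 - 36 ≡ 27; y = λ·(18 - 27) - 12 ≡ 10. → (27, 10)
add Q: (27, 10) + (18, 12). λ = (12 - 10)/(18 - 27) ≡ 2/22 mod 31. 22⁻¹ ≡ 24 (mod 31) since 22·24 = 528 ≡ 1, so λ ≡ 17.
  x = λ² - 27 - 18 = 289 - 45 ≡ 27; y = λ·(27 - 27) - 10 ≡ 21. → (27, 21)
double: tangent at (27, 21): λ = (3·27² + 13)/(2·21) ≡ 30/11. 11⁻¹ ≡ 17 (mod 31), so λ ≡ 30·17 ≡ 14.
  x = λ² - 27 - 27 = 196 - 54 ≡ 18; y = λ·(27 - 18) - 21 ≡ 12. → (18, 12)

(18, 12)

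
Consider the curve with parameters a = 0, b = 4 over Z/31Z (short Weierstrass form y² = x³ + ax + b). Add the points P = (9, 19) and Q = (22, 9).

(16, 15)

(9, 19) + (22, 9). λ = (9 - 19)/(22 - 9) ≡ 21/13 mod 31. 13⁻¹ ≡ 12 (mod 31), so λ ≡ 4.
  x = λ² - 9 - 22 = 16 - 31 ≡ 16; y = λ·(9 - 16) - 19 ≡ 15. → (16, 15)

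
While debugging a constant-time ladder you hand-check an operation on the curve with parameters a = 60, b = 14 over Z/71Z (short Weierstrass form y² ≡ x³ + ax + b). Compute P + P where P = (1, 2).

tangent at (1, 2): λ = (3·1² + 60)/(2·2) ≡ 63/4. 4⁻¹ ≡ 18 (mod 71) since 4·18 = 72 ≡ 1, so λ ≡ 63·18 ≡ 69.
  x = λ² - 1 - 1 = 4761 - 2 ≡ 2; y = λ·(1 - 2) - 2 ≡ 0. → (2, 0)

(2, 0)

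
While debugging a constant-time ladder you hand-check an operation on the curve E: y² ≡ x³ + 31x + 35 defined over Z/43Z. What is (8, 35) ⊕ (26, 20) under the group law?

(8, 35) + (26, 20). λ = (20 - 35)/(26 - 8) ≡ 28/18 mod 43. 18⁻¹ ≡ 12 (mod 43), so λ ≡ 35.
  x = λ² - 8 - 26 = 1225 - 34 ≡ 30; y = λ·(8 - 30) - 35 ≡ 12. → (30, 12)

(30, 12)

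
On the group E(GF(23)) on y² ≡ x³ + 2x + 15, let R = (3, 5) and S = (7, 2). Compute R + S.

(15, 4)

(3, 5) + (7, 2). λ = (2 - 5)/(7 - 3) ≡ 20/4 mod 23. 4⁻¹ ≡ 6 (mod 23), so λ ≡ 5.
  x = λ² - 3 - 7 = 25 - 10 ≡ 15; y = λ·(3 - 15) - 5 ≡ 4. → (15, 4)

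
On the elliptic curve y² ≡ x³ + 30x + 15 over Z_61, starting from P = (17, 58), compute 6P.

(10, 20)

Repeated addition: build up to 6P.
2P: tangent at (17, 58): λ = (3·17² + 30)/(2·58) ≡ 43/55. 55⁻¹ ≡ 10 (mod 61) since 55·10 = 550 ≡ 1, so λ ≡ 43·10 ≡ 3.
  x = λ² - 17 - 17 = 9 - 34 ≡ 36; y = λ·(17 - 36) - 58 ≡ 7. → (36, 7)
3P: (36, 7) + (17, 58). λ = (58 - 7)/(17 - 36) ≡ 51/42 mod 61. 42⁻¹ ≡ 16 (mod 61), so λ ≡ 23.
  x = λ² - 36 - 17 = 529 - 53 ≡ 49; y = λ·(36 - 49) - 7 ≡ 60. → (49, 60)
4P: (49, 60) + (17, 58). λ = (58 - 60)/(17 - 49) ≡ 59/29 mod 61. 29⁻¹ ≡ 40 (mod 61), so λ ≡ 42.
  x = λ² - 49 - 17 = 1764 - 66 ≡ 51; y = λ·(49 - 51) - 60 ≡ 39. → (51, 39)
5P: (51, 39) + (17, 58). λ = (58 - 39)/(17 - 51) ≡ 19/27 mod 61. 27⁻¹ ≡ 52 (mod 61) since 27·52 = 1404 ≡ 1, so λ ≡ 12.
  x = λ² - 51 - 17 = 144 - 68 ≡ 15; y = λ·(51 - 15) - 39 ≡ 27. → (15, 27)
6P: (15, 27) + (17, 58). λ = (58 - 27)/(17 - 15) ≡ 31/2 mod 61. 2⁻¹ ≡ 31 (mod 61), so λ ≡ 46.
  x = λ² - 15 - 17 = 2116 - 32 ≡ 10; y = λ·(15 - 10) - 27 ≡ 20. → (10, 20)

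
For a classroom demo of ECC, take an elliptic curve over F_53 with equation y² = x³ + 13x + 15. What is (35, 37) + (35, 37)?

tangent at (35, 37): λ = (3·35² + 13)/(2·37) ≡ 31/21. 21⁻¹ ≡ 48 (mod 53), so λ ≡ 31·48 ≡ 4.
  x = λ² - 35 - 35 = 16 - 70 ≡ 52; y = λ·(35 - 52) - 37 ≡ 1. → (52, 1)

(52, 1)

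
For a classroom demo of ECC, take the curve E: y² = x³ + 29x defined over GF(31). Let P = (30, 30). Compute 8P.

O

Double-and-add on 8 = (1000)₂. Start with P = (30, 30) for the leading 1-bit.
double: tangent at (30, 30): λ = (3·30² + 29)/(2·30) ≡ 1/29. 29⁻¹ ≡ 15 (mod 31), so λ ≡ 1·15 ≡ 15.
  x = λ² - 30 - 30 = 225 - 60 ≡ 10; y = λ·(30 - 10) - 30 ≡ 22. → (10, 22)
double: tangent at (10, 22): λ = (3·10² + 29)/(2·22) ≡ 19/13. 13⁻¹ ≡ 12 (mod 31), so λ ≡ 19·12 ≡ 11.
  x = λ² - 10 - 10 = 121 - 20 ≡ 8; y = λ·(10 - 8) - 22 ≡ 0. → (8, 0)
double: (8, 0) + (8, 0): same x and y₁ ≡ -y₂, so the sum is the point at infinity.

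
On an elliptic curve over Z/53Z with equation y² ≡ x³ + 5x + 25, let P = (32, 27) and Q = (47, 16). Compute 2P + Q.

(50, 6)

First 2P:
Repeated addition: build up to 2P.
2P: tangent at (32, 27): λ = (3·32² + 5)/(2·27) ≡ 3/1. 1⁻¹ ≡ 1 (mod 53), so λ ≡ 3·1 ≡ 3.
  x = λ² - 32 - 32 = 9 - 64 ≡ 51; y = λ·(32 - 51) - 27 ≡ 22. → (51, 22)
2P = (51, 22).
Finally 2P + Q:
(51, 22) + (47, 16). λ = (16 - 22)/(47 - 51) ≡ 47/49 mod 53. 49⁻¹ ≡ 13 (mod 53), so λ ≡ 28.
  x = λ² - 51 - 47 = 784 - 98 ≡ 50; y = λ·(51 - 50) - 22 ≡ 6. → (50, 6)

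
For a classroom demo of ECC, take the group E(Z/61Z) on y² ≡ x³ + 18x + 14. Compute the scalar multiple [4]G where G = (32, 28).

(45, 12)

Repeated addition: build up to 4G.
2G: tangent at (32, 28): λ = (3·32² + 18)/(2·28) ≡ 40/56. 56⁻¹ ≡ 12 (mod 61) since 56·12 = 672 ≡ 1, so λ ≡ 40·12 ≡ 53.
  x = λ² - 32 - 32 = 2809 - 64 ≡ 0; y = λ·(32 - 0) - 28 ≡ 21. → (0, 21)
3G: (0, 21) + (32, 28). λ = (28 - 21)/(32 - 0) ≡ 7/32 mod 61. 32⁻¹ ≡ 21 (mod 61), so λ ≡ 25.
  x = λ² - 0 - 32 = 625 - 32 ≡ 44; y = λ·(0 - 44) - 21 ≡ 38. → (44, 38)
4G: (44, 38) + (32, 28). λ = (28 - 38)/(32 - 44) ≡ 51/49 mod 61. 49⁻¹ ≡ 5 (mod 61) since 49·5 = 245 ≡ 1, so λ ≡ 11.
  x = λ² - 44 - 32 = 121 - 76 ≡ 45; y = λ·(44 - 45) - 38 ≡ 12. → (45, 12)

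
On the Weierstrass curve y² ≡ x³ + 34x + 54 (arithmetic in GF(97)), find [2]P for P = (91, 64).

tangent at (91, 64): λ = (3·91² + 34)/(2·64) ≡ 45/31. 31⁻¹ ≡ 72 (mod 97) since 31·72 = 2232 ≡ 1, so λ ≡ 45·72 ≡ 39.
  x = λ² - 91 - 91 = 1521 - 182 ≡ 78; y = λ·(91 - 78) - 64 ≡ 55. → (78, 55)

(78, 55)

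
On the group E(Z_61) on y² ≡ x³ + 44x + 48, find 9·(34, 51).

Write P = (34, 51).
Repeated addition: build up to 9P.
2P: tangent at (34, 51): λ = (3·34² + 44)/(2·51) ≡ 35/41. 41⁻¹ ≡ 3 (mod 61), so λ ≡ 35·3 ≡ 44.
  x = λ² - 34 - 34 = 1936 - 68 ≡ 38; y = λ·(34 - 38) - 51 ≡ 17. → (38, 17)
3P: (38, 17) + (34, 51). λ = (51 - 17)/(34 - 38) ≡ 34/57 mod 61. 57⁻¹ ≡ 15 (mod 61), so λ ≡ 22.
  x = λ² - 38 - 34 = 484 - 72 ≡ 46; y = λ·(38 - 46) - 17 ≡ 51. → (46, 51)
4P: (46, 51) + (34, 51). λ = (51 - 51)/(34 - 46) ≡ 0/49 mod 61. 49⁻¹ ≡ 5 (mod 61), so λ ≡ 0.
  x = λ² - 46 - 34 = 0 - 80 ≡ 42; y = λ·(46 - 42) - 51 ≡ 10. → (42, 10)
5P: (42, 10) + (34, 51). λ = (51 - 10)/(34 - 42) ≡ 41/53 mod 61. 53⁻¹ ≡ 38 (mod 61) since 53·38 = 2014 ≡ 1, so λ ≡ 33.
  x = λ² - 42 - 34 = 1089 - 76 ≡ 37; y = λ·(42 - 37) - 10 ≡ 33. → (37, 33)
6P: (37, 33) + (34, 51). λ = (51 - 33)/(34 - 37) ≡ 18/58 mod 61. 58⁻¹ ≡ 20 (mod 61), so λ ≡ 55.
  x = λ² - 37 - 34 = 3025 - 71 ≡ 26; y = λ·(37 - 26) - 33 ≡ 23. → (26, 23)
7P: (26, 23) + (34, 51). λ = (51 - 23)/(34 - 26) ≡ 28/8 mod 61. 8⁻¹ ≡ 23 (mod 61) since 8·23 = 184 ≡ 1, so λ ≡ 34.
  x = λ² - 26 - 34 = 1156 - 60 ≡ 59; y = λ·(26 - 59) - 23 ≡ 14. → (59, 14)
8P: (59, 14) + (34, 51). λ = (51 - 14)/(34 - 59) ≡ 37/36 mod 61. 36⁻¹ ≡ 39 (mod 61) since 36·39 = 1404 ≡ 1, so λ ≡ 40.
  x = λ² - 59 - 34 = 1600 - 93 ≡ 43; y = λ·(59 - 43) - 14 ≡ 16. → (43, 16)
9P: (43, 16) + (34, 51). λ = (51 - 16)/(34 - 43) ≡ 35/52 mod 61. 52⁻¹ ≡ 27 (mod 61), so λ ≡ 30.
  x = λ² - 43 - 34 = 900 - 77 ≡ 30; y = λ·(43 - 30) - 16 ≡ 8. → (30, 8)

(30, 8)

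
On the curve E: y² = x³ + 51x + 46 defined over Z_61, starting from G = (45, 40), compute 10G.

(39, 54)

Repeated addition: build up to 10G.
2G: tangent at (45, 40): λ = (3·45² + 51)/(2·40) ≡ 26/19. 19⁻¹ ≡ 45 (mod 61), so λ ≡ 26·45 ≡ 11.
  x = λ² - 45 - 45 = 121 - 90 ≡ 31; y = λ·(45 - 31) - 40 ≡ 53. → (31, 53)
3G: (31, 53) + (45, 40). λ = (40 - 53)/(45 - 31) ≡ 48/14 mod 61. 14⁻¹ ≡ 48 (mod 61), so λ ≡ 47.
  x = λ² - 31 - 45 = 2209 - 76 ≡ 59; y = λ·(31 - 59) - 53 ≡ 34. → (59, 34)
4G: (59, 34) + (45, 40). λ = (40 - 34)/(45 - 59) ≡ 6/47 mod 61. 47⁻¹ ≡ 13 (mod 61), so λ ≡ 17.
  x = λ² - 59 - 45 = 289 - 104 ≡ 2; y = λ·(59 - 2) - 34 ≡ 20. → (2, 20)
5G: (2, 20) + (45, 40). λ = (40 - 20)/(45 - 2) ≡ 20/43 mod 61. 43⁻¹ ≡ 44 (mod 61) since 43·44 = 1892 ≡ 1, so λ ≡ 26.
  x = λ² - 2 - 45 = 676 - 47 ≡ 19; y = λ·(2 - 19) - 20 ≡ 26. → (19, 26)
6G: (19, 26) + (45, 40). λ = (40 - 26)/(45 - 19) ≡ 14/26 mod 61. 26⁻¹ ≡ 54 (mod 61), so λ ≡ 24.
  x = λ² - 19 - 45 = 576 - 64 ≡ 24; y = λ·(19 - 24) - 26 ≡ 37. → (24, 37)
7G: (24, 37) + (45, 40). λ = (40 - 37)/(45 - 24) ≡ 3/21 mod 61. 21⁻¹ ≡ 32 (mod 61) since 21·32 = 672 ≡ 1, so λ ≡ 35.
  x = λ² - 24 - 45 = 1225 - 69 ≡ 58; y = λ·(24 - 58) - 37 ≡ 54. → (58, 54)
8G: (58, 54) + (45, 40). λ = (40 - 54)/(45 - 58) ≡ 47/48 mod 61. 48⁻¹ ≡ 14 (mod 61), so λ ≡ 48.
  x = λ² - 58 - 45 = 2304 - 103 ≡ 5; y = λ·(58 - 5) - 54 ≡ 50. → (5, 50)
9G: (5, 50) + (45, 40). λ = (40 - 50)/(45 - 5) ≡ 51/40 mod 61. 40⁻¹ ≡ 29 (mod 61), so λ ≡ 15.
  x = λ² - 5 - 45 = 225 - 50 ≡ 53; y = λ·(5 - 53) - 50 ≡ 23. → (53, 23)
10G: (53, 23) + (45, 40). λ = (40 - 23)/(45 - 53) ≡ 17/53 mod 61. 53⁻¹ ≡ 38 (mod 61), so λ ≡ 36.
  x = λ² - 53 - 45 = 1296 - 98 ≡ 39; y = λ·(53 - 39) - 23 ≡ 54. → (39, 54)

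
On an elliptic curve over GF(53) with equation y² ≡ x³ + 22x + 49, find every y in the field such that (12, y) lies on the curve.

none

x³ + 22x + 49 = 2041 ≡ 27 (mod 53).
27 is a non-residue mod 53; no y exists.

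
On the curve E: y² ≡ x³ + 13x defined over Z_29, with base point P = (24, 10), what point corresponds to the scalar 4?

Double-and-add on 4 = (100)₂. Start with P = (24, 10) for the leading 1-bit.
double: tangent at (24, 10): λ = (3·24² + 13)/(2·10) ≡ 1/20. 20⁻¹ ≡ 16 (mod 29), so λ ≡ 1·16 ≡ 16.
  x = λ² - 24 - 24 = 256 - 48 ≡ 5; y = λ·(24 - 5) - 10 ≡ 4. → (5, 4)
double: tangent at (5, 4): λ = (3·5² + 13)/(2·4) ≡ 1/8. 8⁻¹ ≡ 11 (mod 29), so λ ≡ 1·11 ≡ 11.
  x = λ² - 5 - 5 = 121 - 10 ≡ 24; y = λ·(5 - 24) - 4 ≡ 19. → (24, 19)

(24, 19)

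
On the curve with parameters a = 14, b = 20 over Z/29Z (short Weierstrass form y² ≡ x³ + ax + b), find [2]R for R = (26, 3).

tangent at (26, 3): λ = (3·26² + 14)/(2·3) ≡ 12/6. 6⁻¹ ≡ 5 (mod 29), so λ ≡ 12·5 ≡ 2.
  x = λ² - 26 - 26 = 4 - 52 ≡ 10; y = λ·(26 - 10) - 3 ≡ 0. → (10, 0)

(10, 0)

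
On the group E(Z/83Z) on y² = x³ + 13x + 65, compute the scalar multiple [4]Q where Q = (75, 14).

Repeated addition: build up to 4Q.
2Q: tangent at (75, 14): λ = (3·75² + 13)/(2·14) ≡ 39/28. 28⁻¹ ≡ 3 (mod 83), so λ ≡ 39·3 ≡ 34.
  x = λ² - 75 - 75 = 1156 - 150 ≡ 10; y = λ·(75 - 10) - 14 ≡ 38. → (10, 38)
3Q: (10, 38) + (75, 14). λ = (14 - 38)/(75 - 10) ≡ 59/65 mod 83. 65⁻¹ ≡ 23 (mod 83), so λ ≡ 29.
  x = λ² - 10 - 75 = 841 - 85 ≡ 9; y = λ·(10 - 9) - 38 ≡ 74. → (9, 74)
4Q: (9, 74) + (75, 14). λ = (14 - 74)/(75 - 9) ≡ 23/66 mod 83. 66⁻¹ ≡ 39 (mod 83), so λ ≡ 67.
  x = λ² - 9 - 75 = 4489 - 84 ≡ 6; y = λ·(9 - 6) - 74 ≡ 44. → (6, 44)

(6, 44)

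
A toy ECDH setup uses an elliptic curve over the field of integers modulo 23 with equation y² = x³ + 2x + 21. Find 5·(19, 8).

(10, 12)

Write P = (19, 8).
Repeated addition: build up to 5P.
2P: tangent at (19, 8): λ = (3·19² + 2)/(2·8) ≡ 4/16. 16⁻¹ ≡ 13 (mod 23) since 16·13 = 208 ≡ 1, so λ ≡ 4·13 ≡ 6.
  x = λ² - 19 - 19 = 36 - 38 ≡ 21; y = λ·(19 - 21) - 8 ≡ 3. → (21, 3)
3P: (21, 3) + (19, 8). λ = (8 - 3)/(19 - 21) ≡ 5/21 mod 23. 21⁻¹ ≡ 11 (mod 23) since 21·11 = 231 ≡ 1, so λ ≡ 9.
  x = λ² - 21 - 19 = 81 - 40 ≡ 18; y = λ·(21 - 18) - 3 ≡ 1. → (18, 1)
4P: (18, 1) + (19, 8). λ = (8 - 1)/(19 - 18) ≡ 7/1 mod 23. 1⁻¹ ≡ 1 (mod 23) since 1·1 = 1 ≡ 1, so λ ≡ 7.
  x = λ² - 18 - 19 = 49 - 37 ≡ 12; y = λ·(18 - 12) - 1 ≡ 18. → (12, 18)
5P: (12, 18) + (19, 8). λ = (8 - 18)/(19 - 12) ≡ 13/7 mod 23. 7⁻¹ ≡ 10 (mod 23), so λ ≡ 15.
  x = λ² - 12 - 19 = 225 - 31 ≡ 10; y = λ·(12 - 10) - 18 ≡ 12. → (10, 12)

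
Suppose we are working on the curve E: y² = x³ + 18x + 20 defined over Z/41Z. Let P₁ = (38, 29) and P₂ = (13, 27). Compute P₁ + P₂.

(15, 4)

(38, 29) + (13, 27). λ = (27 - 29)/(13 - 38) ≡ 39/16 mod 41. 16⁻¹ ≡ 18 (mod 41) since 16·18 = 288 ≡ 1, so λ ≡ 5.
  x = λ² - 38 - 13 = 25 - 51 ≡ 15; y = λ·(38 - 15) - 29 ≡ 4. → (15, 4)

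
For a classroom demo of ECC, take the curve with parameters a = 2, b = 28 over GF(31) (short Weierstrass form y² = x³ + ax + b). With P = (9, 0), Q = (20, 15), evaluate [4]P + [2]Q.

(9, 0)

First 4P:
Repeated addition: build up to 4P.
2P: (9, 0) + (9, 0): same x and y₁ ≡ -y₂, so the sum is 𝒪.
3P: 𝒪 + (9, 0) = (9, 0) (identity).
4P: (9, 0) + (9, 0): same x and y₁ ≡ -y₂, so the sum is 𝒪.
4P = 𝒪.
Next 2Q:
Repeated addition: build up to 2Q.
2Q: tangent at (20, 15): λ = (3·20² + 2)/(2·15) ≡ 24/30. 30⁻¹ ≡ 30 (mod 31), so λ ≡ 24·30 ≡ 7.
  x = λ² - 20 - 20 = 49 - 40 ≡ 9; y = λ·(20 - 9) - 15 ≡ 0. → (9, 0)
2Q = (9, 0).
Finally 4P + 2Q:
𝒪 + (9, 0) = (9, 0) (identity).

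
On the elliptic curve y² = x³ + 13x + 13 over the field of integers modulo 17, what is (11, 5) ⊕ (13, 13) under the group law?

(9, 3)

(11, 5) + (13, 13). λ = (13 - 5)/(13 - 11) ≡ 8/2 mod 17. 2⁻¹ ≡ 9 (mod 17), so λ ≡ 4.
  x = λ² - 11 - 13 = 16 - 24 ≡ 9; y = λ·(11 - 9) - 5 ≡ 3. → (9, 3)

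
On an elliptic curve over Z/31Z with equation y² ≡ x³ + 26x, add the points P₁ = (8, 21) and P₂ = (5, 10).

(8, 21) + (5, 10). λ = (10 - 21)/(5 - 8) ≡ 20/28 mod 31. 28⁻¹ ≡ 10 (mod 31), so λ ≡ 14.
  x = λ² - 8 - 5 = 196 - 13 ≡ 28; y = λ·(8 - 28) - 21 ≡ 9. → (28, 9)

(28, 9)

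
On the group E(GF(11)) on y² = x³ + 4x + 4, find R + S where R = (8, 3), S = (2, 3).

(8, 3) + (2, 3). λ = (3 - 3)/(2 - 8) ≡ 0/5 mod 11. 5⁻¹ ≡ 9 (mod 11) since 5·9 = 45 ≡ 1, so λ ≡ 0.
  x = λ² - 8 - 2 = 0 - 10 ≡ 1; y = λ·(8 - 1) - 3 ≡ 8. → (1, 8)

(1, 8)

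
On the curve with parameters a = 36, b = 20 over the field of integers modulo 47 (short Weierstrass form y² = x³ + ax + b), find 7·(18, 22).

Write Q = (18, 22).
Repeated addition: build up to 7Q.
2Q: tangent at (18, 22): λ = (3·18² + 36)/(2·22) ≡ 21/44. 44⁻¹ ≡ 31 (mod 47), so λ ≡ 21·31 ≡ 40.
  x = λ² - 18 - 18 = 1600 - 36 ≡ 13; y = λ·(18 - 13) - 22 ≡ 37. → (13, 37)
3Q: (13, 37) + (18, 22). λ = (22 - 37)/(18 - 13) ≡ 32/5 mod 47. 5⁻¹ ≡ 19 (mod 47), so λ ≡ 44.
  x = λ² - 13 - 18 = 1936 - 31 ≡ 25; y = λ·(13 - 25) - 37 ≡ 46. → (25, 46)
4Q: (25, 46) + (18, 22). λ = (22 - 46)/(18 - 25) ≡ 23/40 mod 47. 40⁻¹ ≡ 20 (mod 47) since 40·20 = 800 ≡ 1, so λ ≡ 37.
  x = λ² - 25 - 18 = 1369 - 43 ≡ 10; y = λ·(25 - 10) - 46 ≡ 39. → (10, 39)
5Q: (10, 39) + (18, 22). λ = (22 - 39)/(18 - 10) ≡ 30/8 mod 47. 8⁻¹ ≡ 6 (mod 47) since 8·6 = 48 ≡ 1, so λ ≡ 39.
  x = λ² - 10 - 18 = 1521 - 28 ≡ 36; y = λ·(10 - 36) - 39 ≡ 28. → (36, 28)
6Q: (36, 28) + (18, 22). λ = (22 - 28)/(18 - 36) ≡ 41/29 mod 47. 29⁻¹ ≡ 13 (mod 47), so λ ≡ 16.
  x = λ² - 36 - 18 = 256 - 54 ≡ 14; y = λ·(36 - 14) - 28 ≡ 42. → (14, 42)
7Q: (14, 42) + (18, 22). λ = (22 - 42)/(18 - 14) ≡ 27/4 mod 47. 4⁻¹ ≡ 12 (mod 47), so λ ≡ 42.
  x = λ² - 14 - 18 = 1764 - 32 ≡ 40; y = λ·(14 - 40) - 42 ≡ 41. → (40, 41)

(40, 41)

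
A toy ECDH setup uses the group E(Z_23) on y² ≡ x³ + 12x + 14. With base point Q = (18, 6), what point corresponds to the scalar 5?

Repeated addition: build up to 5Q.
2Q: tangent at (18, 6): λ = (3·18² + 12)/(2·6) ≡ 18/12. 12⁻¹ ≡ 2 (mod 23) since 12·2 = 24 ≡ 1, so λ ≡ 18·2 ≡ 13.
  x = λ² - 18 - 18 = 169 - 36 ≡ 18; y = λ·(18 - 18) - 6 ≡ 17. → (18, 17)
3Q: (18, 17) + (18, 6): same x and y₁ ≡ -y₂, so the sum is the point at infinity.
4Q: the point at infinity + (18, 6) = (18, 6) (identity).
5Q: tangent at (18, 6): λ = (3·18² + 12)/(2·6) ≡ 18/12. 12⁻¹ ≡ 2 (mod 23) since 12·2 = 24 ≡ 1, so λ ≡ 18·2 ≡ 13.
  x = λ² - 18 - 18 = 169 - 36 ≡ 18; y = λ·(18 - 18) - 6 ≡ 17. → (18, 17)

(18, 17)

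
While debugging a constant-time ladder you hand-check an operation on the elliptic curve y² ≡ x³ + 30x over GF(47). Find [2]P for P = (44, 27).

(9, 23)

tangent at (44, 27): λ = (3·44² + 30)/(2·27) ≡ 10/7. 7⁻¹ ≡ 27 (mod 47), so λ ≡ 10·27 ≡ 35.
  x = λ² - 44 - 44 = 1225 - 88 ≡ 9; y = λ·(44 - 9) - 27 ≡ 23. → (9, 23)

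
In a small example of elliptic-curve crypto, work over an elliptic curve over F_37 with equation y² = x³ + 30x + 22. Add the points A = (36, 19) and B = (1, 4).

(10, 8)

(36, 19) + (1, 4). λ = (4 - 19)/(1 - 36) ≡ 22/2 mod 37. 2⁻¹ ≡ 19 (mod 37), so λ ≡ 11.
  x = λ² - 36 - 1 = 121 - 37 ≡ 10; y = λ·(36 - 10) - 19 ≡ 8. → (10, 8)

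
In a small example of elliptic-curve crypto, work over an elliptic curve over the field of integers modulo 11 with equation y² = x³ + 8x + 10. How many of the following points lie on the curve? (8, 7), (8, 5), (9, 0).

1

(8, 7): 7² ≡ 5, rhs ≡ 3 → off.
(8, 5): 5² ≡ 3, rhs ≡ 3 → on.
(9, 0): 0² ≡ 0, rhs ≡ 8 → off.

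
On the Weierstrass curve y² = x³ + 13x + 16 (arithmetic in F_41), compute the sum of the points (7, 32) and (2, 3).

(7, 32) + (2, 3). λ = (3 - 32)/(2 - 7) ≡ 12/36 mod 41. 36⁻¹ ≡ 8 (mod 41), so λ ≡ 14.
  x = λ² - 7 - 2 = 196 - 9 ≡ 23; y = λ·(7 - 23) - 32 ≡ 31. → (23, 31)

(23, 31)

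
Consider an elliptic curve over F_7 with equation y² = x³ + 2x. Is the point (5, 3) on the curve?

yes

y² = 3² ≡ 2; x³ + 2x + 0 = 135 ≡ 2 (mod 7). 2 = 2.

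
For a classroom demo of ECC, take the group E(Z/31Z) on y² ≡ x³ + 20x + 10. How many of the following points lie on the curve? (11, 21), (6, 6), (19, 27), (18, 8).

(11, 21): 21² ≡ 7, rhs ≡ 11 → off.
(6, 6): 6² ≡ 5, rhs ≡ 5 → on.
(19, 27): 27² ≡ 16, rhs ≡ 26 → off.
(18, 8): 8² ≡ 2, rhs ≡ 2 → on.

2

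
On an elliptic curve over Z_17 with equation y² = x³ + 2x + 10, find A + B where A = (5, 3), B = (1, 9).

(5, 3) + (1, 9). λ = (9 - 3)/(1 - 5) ≡ 6/13 mod 17. 13⁻¹ ≡ 4 (mod 17), so λ ≡ 7.
  x = λ² - 5 - 1 = 49 - 6 ≡ 9; y = λ·(5 - 9) - 3 ≡ 3. → (9, 3)

(9, 3)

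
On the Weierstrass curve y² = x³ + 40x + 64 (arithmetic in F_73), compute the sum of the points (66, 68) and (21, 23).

(66, 68) + (21, 23). λ = (23 - 68)/(21 - 66) ≡ 28/28 mod 73. 28⁻¹ ≡ 60 (mod 73) since 28·60 = 1680 ≡ 1, so λ ≡ 1.
  x = λ² - 66 - 21 = 1 - 87 ≡ 60; y = λ·(66 - 60) - 68 ≡ 11. → (60, 11)

(60, 11)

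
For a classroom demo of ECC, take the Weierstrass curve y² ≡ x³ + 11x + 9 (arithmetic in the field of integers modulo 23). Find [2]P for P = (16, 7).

tangent at (16, 7): λ = (3·16² + 11)/(2·7) ≡ 20/14. 14⁻¹ ≡ 5 (mod 23), so λ ≡ 20·5 ≡ 8.
  x = λ² - 16 - 16 = 64 - 32 ≡ 9; y = λ·(16 - 9) - 7 ≡ 3. → (9, 3)

(9, 3)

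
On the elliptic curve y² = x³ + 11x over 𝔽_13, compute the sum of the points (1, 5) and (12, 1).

(4, 2)

(1, 5) + (12, 1). λ = (1 - 5)/(12 - 1) ≡ 9/11 mod 13. 11⁻¹ ≡ 6 (mod 13) since 11·6 = 66 ≡ 1, so λ ≡ 2.
  x = λ² - 1 - 12 = 4 - 13 ≡ 4; y = λ·(1 - 4) - 5 ≡ 2. → (4, 2)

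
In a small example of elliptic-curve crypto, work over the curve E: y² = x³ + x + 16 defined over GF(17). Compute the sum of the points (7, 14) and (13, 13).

(7, 14) + (13, 13). λ = (13 - 14)/(13 - 7) ≡ 16/6 mod 17. 6⁻¹ ≡ 3 (mod 17) since 6·3 = 18 ≡ 1, so λ ≡ 14.
  x = λ² - 7 - 13 = 196 - 20 ≡ 6; y = λ·(7 - 6) - 14 ≡ 0. → (6, 0)

(6, 0)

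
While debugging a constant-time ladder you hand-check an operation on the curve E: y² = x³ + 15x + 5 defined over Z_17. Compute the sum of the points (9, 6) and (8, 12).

(2, 3)

(9, 6) + (8, 12). λ = (12 - 6)/(8 - 9) ≡ 6/16 mod 17. 16⁻¹ ≡ 16 (mod 17) since 16·16 = 256 ≡ 1, so λ ≡ 11.
  x = λ² - 9 - 8 = 121 - 17 ≡ 2; y = λ·(9 - 2) - 6 ≡ 3. → (2, 3)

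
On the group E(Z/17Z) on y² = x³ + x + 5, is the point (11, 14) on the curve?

no

y² = 14² ≡ 9; x³ + 1x + 5 = 1347 ≡ 4 (mod 17). 9 ≠ 4.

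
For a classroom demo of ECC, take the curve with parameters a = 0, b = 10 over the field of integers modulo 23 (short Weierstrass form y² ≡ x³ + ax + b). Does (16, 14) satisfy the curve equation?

yes

y² = 14² ≡ 12; x³ + 0x + 10 = 4106 ≡ 12 (mod 23). 12 = 12.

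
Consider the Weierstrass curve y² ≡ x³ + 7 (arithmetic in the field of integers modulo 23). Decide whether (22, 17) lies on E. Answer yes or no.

no

y² = 17² ≡ 13; x³ + 0x + 7 = 10655 ≡ 6 (mod 23). 13 ≠ 6.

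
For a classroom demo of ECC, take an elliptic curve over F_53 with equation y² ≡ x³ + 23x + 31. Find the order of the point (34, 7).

2P: tangent at (34, 7): λ = (3·34² + 23)/(2·7) ≡ 46/14. 14⁻¹ ≡ 19 (mod 53), so λ ≡ 46·19 ≡ 26.
  x = λ² - 34 - 34 = 676 - 68 ≡ 25; y = λ·(34 - 25) - 7 ≡ 15. → (25, 15)
3P: (25, 15) + (34, 7). λ = (7 - 15)/(34 - 25) ≡ 45/9 mod 53. 9⁻¹ ≡ 6 (mod 53) since 9·6 = 54 ≡ 1, so λ ≡ 5.
  x = λ² - 25 - 34 = 25 - 59 ≡ 19; y = λ·(25 - 19) - 15 ≡ 15. → (19, 15)
4P: (19, 15) + (34, 7). λ = (7 - 15)/(34 - 19) ≡ 45/15 mod 53. 15⁻¹ ≡ 46 (mod 53) since 15·46 = 690 ≡ 1, so λ ≡ 3.
  x = λ² - 19 - 34 = 9 - 53 ≡ 9; y = λ·(19 - 9) - 15 ≡ 15. → (9, 15)
5P: (9, 15) + (34, 7). λ = (7 - 15)/(34 - 9) ≡ 45/25 mod 53. 25⁻¹ ≡ 17 (mod 53) since 25·17 = 425 ≡ 1, so λ ≡ 23.
  x = λ² - 9 - 34 = 529 - 43 ≡ 9; y = λ·(9 - 9) - 15 ≡ 38. → (9, 38)
6P: (9, 38) + (34, 7). λ = (7 - 38)/(34 - 9) ≡ 22/25 mod 53. 25⁻¹ ≡ 17 (mod 53) since 25·17 = 425 ≡ 1, so λ ≡ 3.
  x = λ² - 9 - 34 = 9 - 43 ≡ 19; y = λ·(9 - 19) - 38 ≡ 38. → (19, 38)
7P: (19, 38) + (34, 7). λ = (7 - 38)/(34 - 19) ≡ 22/15 mod 53. 15⁻¹ ≡ 46 (mod 53) since 15·46 = 690 ≡ 1, so λ ≡ 5.
  x = λ² - 19 - 34 = 25 - 53 ≡ 25; y = λ·(19 - 25) - 38 ≡ 38. → (25, 38)
8P: (25, 38) + (34, 7). λ = (7 - 38)/(34 - 25) ≡ 22/9 mod 53. 9⁻¹ ≡ 6 (mod 53), so λ ≡ 26.
  x = λ² - 25 - 34 = 676 - 59 ≡ 34; y = λ·(25 - 34) - 38 ≡ 46. → (34, 46)
9P: (34, 46) + (34, 7): same x and y₁ ≡ -y₂, so the sum is O.
9P = O, so the order is 9.

9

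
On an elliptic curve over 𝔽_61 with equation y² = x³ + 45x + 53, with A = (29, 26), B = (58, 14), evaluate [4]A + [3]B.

First 4A:
Double-and-add on 4 = (100)₂. Start with A = (29, 26) for the leading 1-bit.
double: tangent at (29, 26): λ = (3·29² + 45)/(2·26) ≡ 6/52. 52⁻¹ ≡ 27 (mod 61), so λ ≡ 6·27 ≡ 40.
  x = λ² - 29 - 29 = 1600 - 58 ≡ 17; y = λ·(29 - 17) - 26 ≡ 27. → (17, 27)
double: tangent at (17, 27): λ = (3·17² + 45)/(2·27) ≡ 58/54. 54⁻¹ ≡ 26 (mod 61), so λ ≡ 58·26 ≡ 44.
  x = λ² - 17 - 17 = 1936 - 34 ≡ 11; y = λ·(17 - 11) - 27 ≡ 54. → (11, 54)
4A = (11, 54).
Next 3B:
Repeated addition: build up to 3B.
2B: tangent at (58, 14): λ = (3·58² + 45)/(2·14) ≡ 11/28. 28⁻¹ ≡ 24 (mod 61), so λ ≡ 11·24 ≡ 20.
  x = λ² - 58 - 58 = 400 - 116 ≡ 40; y = λ·(58 - 40) - 14 ≡ 41. → (40, 41)
3B: (40, 41) + (58, 14). λ = (14 - 41)/(58 - 40) ≡ 34/18 mod 61. 18⁻¹ ≡ 17 (mod 61) since 18·17 = 306 ≡ 1, so λ ≡ 29.
  x = λ² - 40 - 58 = 841 - 98 ≡ 11; y = λ·(40 - 11) - 41 ≡ 7. → (11, 7)
3B = (11, 7).
Finally 4A + 3B:
(11, 54) + (11, 7): same x and y₁ ≡ -y₂, so the sum is O.

O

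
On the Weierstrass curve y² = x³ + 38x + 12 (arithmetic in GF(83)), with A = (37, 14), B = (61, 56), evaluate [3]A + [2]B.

First 3A:
Repeated addition: build up to 3A.
2A: tangent at (37, 14): λ = (3·37² + 38)/(2·14) ≡ 78/28. 28⁻¹ ≡ 3 (mod 83), so λ ≡ 78·3 ≡ 68.
  x = λ² - 37 - 37 = 4624 - 74 ≡ 68; y = λ·(37 - 68) - 14 ≡ 36. → (68, 36)
3A: (68, 36) + (37, 14). λ = (14 - 36)/(37 - 68) ≡ 61/52 mod 83. 52⁻¹ ≡ 8 (mod 83) since 52·8 = 416 ≡ 1, so λ ≡ 73.
  x = λ² - 68 - 37 = 5329 - 105 ≡ 78; y = λ·(68 - 78) - 36 ≡ 64. → (78, 64)
3A = (78, 64).
Next 2B:
Repeated addition: build up to 2B.
2B: tangent at (61, 56): λ = (3·61² + 38)/(2·56) ≡ 79/29. 29⁻¹ ≡ 63 (mod 83), so λ ≡ 79·63 ≡ 80.
  x = λ² - 61 - 61 = 6400 - 122 ≡ 53; y = λ·(61 - 53) - 56 ≡ 3. → (53, 3)
2B = (53, 3).
Finally 3A + 2B:
(78, 64) + (53, 3). λ = (3 - 64)/(53 - 78) ≡ 22/58 mod 83. 58⁻¹ ≡ 73 (mod 83) since 58·73 = 4234 ≡ 1, so λ ≡ 29.
  x = λ² - 78 - 53 = 841 - 131 ≡ 46; y = λ·(78 - 46) - 64 ≡ 34. → (46, 34)

(46, 34)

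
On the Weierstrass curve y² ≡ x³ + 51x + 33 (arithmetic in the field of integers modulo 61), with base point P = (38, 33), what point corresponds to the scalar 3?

(52, 59)

Repeated addition: build up to 3P.
2P: tangent at (38, 33): λ = (3·38² + 51)/(2·33) ≡ 52/5. 5⁻¹ ≡ 49 (mod 61) since 5·49 = 245 ≡ 1, so λ ≡ 52·49 ≡ 47.
  x = λ² - 38 - 38 = 2209 - 76 ≡ 59; y = λ·(38 - 59) - 33 ≡ 17. → (59, 17)
3P: (59, 17) + (38, 33). λ = (33 - 17)/(38 - 59) ≡ 16/40 mod 61. 40⁻¹ ≡ 29 (mod 61), so λ ≡ 37.
  x = λ² - 59 - 38 = 1369 - 97 ≡ 52; y = λ·(59 - 52) - 17 ≡ 59. → (52, 59)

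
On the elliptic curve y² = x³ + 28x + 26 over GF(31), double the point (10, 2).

(8, 7)

tangent at (10, 2): λ = (3·10² + 28)/(2·2) ≡ 18/4. 4⁻¹ ≡ 8 (mod 31), so λ ≡ 18·8 ≡ 20.
  x = λ² - 10 - 10 = 400 - 20 ≡ 8; y = λ·(10 - 8) - 2 ≡ 7. → (8, 7)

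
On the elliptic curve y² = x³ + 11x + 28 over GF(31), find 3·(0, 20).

(20, 8)

Write G = (0, 20).
Repeated addition: build up to 3G.
2G: tangent at (0, 20): λ = (3·0² + 11)/(2·20) ≡ 11/9. 9⁻¹ ≡ 7 (mod 31), so λ ≡ 11·7 ≡ 15.
  x = λ² - 0 - 0 = 225 - 0 ≡ 8; y = λ·(0 - 8) - 20 ≡ 15. → (8, 15)
3G: (8, 15) + (0, 20). λ = (20 - 15)/(0 - 8) ≡ 5/23 mod 31. 23⁻¹ ≡ 27 (mod 31), so λ ≡ 11.
  x = λ² - 8 - 0 = 121 - 8 ≡ 20; y = λ·(8 - 20) - 15 ≡ 8. → (20, 8)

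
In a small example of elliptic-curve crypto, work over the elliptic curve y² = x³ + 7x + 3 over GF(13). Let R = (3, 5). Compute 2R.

(4, 2)

tangent at (3, 5): λ = (3·3² + 7)/(2·5) ≡ 8/10. 10⁻¹ ≡ 4 (mod 13), so λ ≡ 8·4 ≡ 6.
  x = λ² - 3 - 3 = 36 - 6 ≡ 4; y = λ·(3 - 4) - 5 ≡ 2. → (4, 2)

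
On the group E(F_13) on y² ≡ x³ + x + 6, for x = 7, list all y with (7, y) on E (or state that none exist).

none

x³ + 1x + 6 = 356 ≡ 5 (mod 13).
5 is a non-residue mod 13; no y exists.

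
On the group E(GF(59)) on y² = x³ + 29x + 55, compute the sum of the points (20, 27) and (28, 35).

(12, 40)

(20, 27) + (28, 35). λ = (35 - 27)/(28 - 20) ≡ 8/8 mod 59. 8⁻¹ ≡ 37 (mod 59) since 8·37 = 296 ≡ 1, so λ ≡ 1.
  x = λ² - 20 - 28 = 1 - 48 ≡ 12; y = λ·(20 - 12) - 27 ≡ 40. → (12, 40)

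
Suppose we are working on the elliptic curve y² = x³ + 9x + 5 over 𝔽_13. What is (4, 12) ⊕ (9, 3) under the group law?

(4, 12) + (9, 3). λ = (3 - 12)/(9 - 4) ≡ 4/5 mod 13. 5⁻¹ ≡ 8 (mod 13), so λ ≡ 6.
  x = λ² - 4 - 9 = 36 - 13 ≡ 10; y = λ·(4 - 10) - 12 ≡ 4. → (10, 4)

(10, 4)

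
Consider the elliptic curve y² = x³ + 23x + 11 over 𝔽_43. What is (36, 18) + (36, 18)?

(29, 27)

tangent at (36, 18): λ = (3·36² + 23)/(2·18) ≡ 41/36. 36⁻¹ ≡ 6 (mod 43), so λ ≡ 41·6 ≡ 31.
  x = λ² - 36 - 36 = 961 - 72 ≡ 29; y = λ·(36 - 29) - 18 ≡ 27. → (29, 27)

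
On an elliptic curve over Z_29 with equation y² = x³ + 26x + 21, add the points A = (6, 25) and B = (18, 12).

(10, 18)

(6, 25) + (18, 12). λ = (12 - 25)/(18 - 6) ≡ 16/12 mod 29. 12⁻¹ ≡ 17 (mod 29) since 12·17 = 204 ≡ 1, so λ ≡ 11.
  x = λ² - 6 - 18 = 121 - 24 ≡ 10; y = λ·(6 - 10) - 25 ≡ 18. → (10, 18)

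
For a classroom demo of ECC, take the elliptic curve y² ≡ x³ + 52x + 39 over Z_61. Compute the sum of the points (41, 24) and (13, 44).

(41, 24) + (13, 44). λ = (44 - 24)/(13 - 41) ≡ 20/33 mod 61. 33⁻¹ ≡ 37 (mod 61) since 33·37 = 1221 ≡ 1, so λ ≡ 8.
  x = λ² - 41 - 13 = 64 - 54 ≡ 10; y = λ·(41 - 10) - 24 ≡ 41. → (10, 41)

(10, 41)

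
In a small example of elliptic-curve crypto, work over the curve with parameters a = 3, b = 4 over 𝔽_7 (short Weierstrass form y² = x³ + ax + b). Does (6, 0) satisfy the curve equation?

yes

y² = 0² ≡ 0; x³ + 3x + 4 = 238 ≡ 0 (mod 7). 0 = 0.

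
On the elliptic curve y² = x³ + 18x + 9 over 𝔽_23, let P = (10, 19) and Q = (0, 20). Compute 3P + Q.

First 3P:
Repeated addition: build up to 3P.
2P: tangent at (10, 19): λ = (3·10² + 18)/(2·19) ≡ 19/15. 15⁻¹ ≡ 20 (mod 23), so λ ≡ 19·20 ≡ 12.
  x = λ² - 10 - 10 = 144 - 20 ≡ 9; y = λ·(10 - 9) - 19 ≡ 16. → (9, 16)
3P: (9, 16) + (10, 19). λ = (19 - 16)/(10 - 9) ≡ 3/1 mod 23. 1⁻¹ ≡ 1 (mod 23), so λ ≡ 3.
  x = λ² - 9 - 10 = 9 - 19 ≡ 13; y = λ·(9 - 13) - 16 ≡ 18. → (13, 18)
3P = (13, 18).
Finally 3P + Q:
(13, 18) + (0, 20). λ = (20 - 18)/(0 - 13) ≡ 2/10 mod 23. 10⁻¹ ≡ 7 (mod 23) since 10·7 = 70 ≡ 1, so λ ≡ 14.
  x = λ² - 13 - 0 = 196 - 13 ≡ 22; y = λ·(13 - 22) - 18 ≡ 17. → (22, 17)

(22, 17)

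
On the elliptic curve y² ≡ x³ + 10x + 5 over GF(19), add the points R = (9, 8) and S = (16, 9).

(1, 4)

(9, 8) + (16, 9). λ = (9 - 8)/(16 - 9) ≡ 1/7 mod 19. 7⁻¹ ≡ 11 (mod 19) since 7·11 = 77 ≡ 1, so λ ≡ 11.
  x = λ² - 9 - 16 = 121 - 25 ≡ 1; y = λ·(9 - 1) - 8 ≡ 4. → (1, 4)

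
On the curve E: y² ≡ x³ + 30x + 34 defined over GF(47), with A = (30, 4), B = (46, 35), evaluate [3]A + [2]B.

First 3A:
Repeated addition: build up to 3A.
2A: tangent at (30, 4): λ = (3·30² + 30)/(2·4) ≡ 4/8. 8⁻¹ ≡ 6 (mod 47), so λ ≡ 4·6 ≡ 24.
  x = λ² - 30 - 30 = 576 - 60 ≡ 46; y = λ·(30 - 46) - 4 ≡ 35. → (46, 35)
3A: (46, 35) + (30, 4). λ = (4 - 35)/(30 - 46) ≡ 16/31 mod 47. 31⁻¹ ≡ 44 (mod 47) since 31·44 = 1364 ≡ 1, so λ ≡ 46.
  x = λ² - 46 - 30 = 2116 - 76 ≡ 19; y = λ·(46 - 19) - 35 ≡ 32. → (19, 32)
3A = (19, 32).
Next 2B:
Repeated addition: build up to 2B.
2B: tangent at (46, 35): λ = (3·46² + 30)/(2·35) ≡ 33/23. 23⁻¹ ≡ 45 (mod 47) since 23·45 = 1035 ≡ 1, so λ ≡ 33·45 ≡ 28.
  x = λ² - 46 - 46 = 784 - 92 ≡ 34; y = λ·(46 - 34) - 35 ≡ 19. → (34, 19)
2B = (34, 19).
Finally 3A + 2B:
(19, 32) + (34, 19). λ = (19 - 32)/(34 - 19) ≡ 34/15 mod 47. 15⁻¹ ≡ 22 (mod 47), so λ ≡ 43.
  x = λ² - 19 - 34 = 1849 - 53 ≡ 10; y = λ·(19 - 10) - 32 ≡ 26. → (10, 26)

(10, 26)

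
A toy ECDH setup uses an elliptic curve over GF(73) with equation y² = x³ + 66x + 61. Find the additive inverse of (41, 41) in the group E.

-(41, 41) = (41, -41 mod 73) = (41, 32).

(41, 32)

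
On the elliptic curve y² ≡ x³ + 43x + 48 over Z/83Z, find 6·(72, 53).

(56, 28)

Write P = (72, 53).
Double-and-add on 6 = (110)₂. Start with P = (72, 53) for the leading 1-bit.
double: tangent at (72, 53): λ = (3·72² + 43)/(2·53) ≡ 74/23. 23⁻¹ ≡ 65 (mod 83), so λ ≡ 74·65 ≡ 79.
  x = λ² - 72 - 72 = 6241 - 144 ≡ 38; y = λ·(72 - 38) - 53 ≡ 60. → (38, 60)
add P: (38, 60) + (72, 53). λ = (53 - 60)/(72 - 38) ≡ 76/34 mod 83. 34⁻¹ ≡ 22 (mod 83) since 34·22 = 748 ≡ 1, so λ ≡ 12.
  x = λ² - 38 - 72 = 144 - 110 ≡ 34; y = λ·(38 - 34) - 60 ≡ 71. → (34, 71)
double: tangent at (34, 71): λ = (3·34² + 43)/(2·71) ≡ 25/59. 59⁻¹ ≡ 38 (mod 83) since 59·38 = 2242 ≡ 1, so λ ≡ 25·38 ≡ 37.
  x = λ² - 34 - 34 = 1369 - 68 ≡ 56; y = λ·(34 - 56) - 71 ≡ 28. → (56, 28)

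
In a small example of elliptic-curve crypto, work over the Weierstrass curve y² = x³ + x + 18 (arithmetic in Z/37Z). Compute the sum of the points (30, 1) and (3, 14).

(29, 4)

(30, 1) + (3, 14). λ = (14 - 1)/(3 - 30) ≡ 13/10 mod 37. 10⁻¹ ≡ 26 (mod 37), so λ ≡ 5.
  x = λ² - 30 - 3 = 25 - 33 ≡ 29; y = λ·(30 - 29) - 1 ≡ 4. → (29, 4)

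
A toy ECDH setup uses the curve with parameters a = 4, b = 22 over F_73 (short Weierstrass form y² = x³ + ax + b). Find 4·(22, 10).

(9, 38)

Write Q = (22, 10).
Repeated addition: build up to 4Q.
2Q: tangent at (22, 10): λ = (3·22² + 4)/(2·10) ≡ 69/20. 20⁻¹ ≡ 11 (mod 73), so λ ≡ 69·11 ≡ 29.
  x = λ² - 22 - 22 = 841 - 44 ≡ 67; y = λ·(22 - 67) - 10 ≡ 72. → (67, 72)
3Q: (67, 72) + (22, 10). λ = (10 - 72)/(22 - 67) ≡ 11/28 mod 73. 28⁻¹ ≡ 60 (mod 73), so λ ≡ 3.
  x = λ² - 67 - 22 = 9 - 89 ≡ 66; y = λ·(67 - 66) - 72 ≡ 4. → (66, 4)
4Q: (66, 4) + (22, 10). λ = (10 - 4)/(22 - 66) ≡ 6/29 mod 73. 29⁻¹ ≡ 68 (mod 73), so λ ≡ 43.
  x = λ² - 66 - 22 = 1849 - 88 ≡ 9; y = λ·(66 - 9) - 4 ≡ 38. → (9, 38)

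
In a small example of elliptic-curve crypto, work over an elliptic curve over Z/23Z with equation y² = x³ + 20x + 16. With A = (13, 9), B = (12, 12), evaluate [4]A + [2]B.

First 4A:
Repeated addition: build up to 4A.
2A: tangent at (13, 9): λ = (3·13² + 20)/(2·9) ≡ 21/18. 18⁻¹ ≡ 9 (mod 23), so λ ≡ 21·9 ≡ 5.
  x = λ² - 13 - 13 = 25 - 26 ≡ 22; y = λ·(13 - 22) - 9 ≡ 15. → (22, 15)
3A: (22, 15) + (13, 9). λ = (9 - 15)/(13 - 22) ≡ 17/14 mod 23. 14⁻¹ ≡ 5 (mod 23), so λ ≡ 16.
  x = λ² - 22 - 13 = 256 - 35 ≡ 14; y = λ·(22 - 14) - 15 ≡ 21. → (14, 21)
4A: (14, 21) + (13, 9). λ = (9 - 21)/(13 - 14) ≡ 11/22 mod 23. 22⁻¹ ≡ 22 (mod 23) since 22·22 = 484 ≡ 1, so λ ≡ 12.
  x = λ² - 14 - 13 = 144 - 27 ≡ 2; y = λ·(14 - 2) - 21 ≡ 8. → (2, 8)
4A = (2, 8).
Next 2B:
Repeated addition: build up to 2B.
2B: tangent at (12, 12): λ = (3·12² + 20)/(2·12) ≡ 15/1. 1⁻¹ ≡ 1 (mod 23), so λ ≡ 15·1 ≡ 15.
  x = λ² - 12 - 12 = 225 - 24 ≡ 17; y = λ·(12 - 17) - 12 ≡ 5. → (17, 5)
2B = (17, 5).
Finally 4A + 2B:
(2, 8) + (17, 5). λ = (5 - 8)/(17 - 2) ≡ 20/15 mod 23. 15⁻¹ ≡ 20 (mod 23) since 15·20 = 300 ≡ 1, so λ ≡ 9.
  x = λ² - 2 - 17 = 81 - 19 ≡ 16; y = λ·(2 - 16) - 8 ≡ 4. → (16, 4)

(16, 4)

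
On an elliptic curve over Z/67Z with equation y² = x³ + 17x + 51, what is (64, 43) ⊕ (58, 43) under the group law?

(64, 43) + (58, 43). λ = (43 - 43)/(58 - 64) ≡ 0/61 mod 67. 61⁻¹ ≡ 11 (mod 67), so λ ≡ 0.
  x = λ² - 64 - 58 = 0 - 122 ≡ 12; y = λ·(64 - 12) - 43 ≡ 24. → (12, 24)

(12, 24)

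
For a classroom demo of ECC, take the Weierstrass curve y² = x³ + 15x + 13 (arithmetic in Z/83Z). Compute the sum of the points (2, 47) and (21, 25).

(8, 8)

(2, 47) + (21, 25). λ = (25 - 47)/(21 - 2) ≡ 61/19 mod 83. 19⁻¹ ≡ 35 (mod 83), so λ ≡ 60.
  x = λ² - 2 - 21 = 3600 - 23 ≡ 8; y = λ·(2 - 8) - 47 ≡ 8. → (8, 8)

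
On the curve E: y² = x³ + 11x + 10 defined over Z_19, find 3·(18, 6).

(4, 17)

Write P = (18, 6).
Repeated addition: build up to 3P.
2P: tangent at (18, 6): λ = (3·18² + 11)/(2·6) ≡ 14/12. 12⁻¹ ≡ 8 (mod 19), so λ ≡ 14·8 ≡ 17.
  x = λ² - 18 - 18 = 289 - 36 ≡ 6; y = λ·(18 - 6) - 6 ≡ 8. → (6, 8)
3P: (6, 8) + (18, 6). λ = (6 - 8)/(18 - 6) ≡ 17/12 mod 19. 12⁻¹ ≡ 8 (mod 19) since 12·8 = 96 ≡ 1, so λ ≡ 3.
  x = λ² - 6 - 18 = 9 - 24 ≡ 4; y = λ·(6 - 4) - 8 ≡ 17. → (4, 17)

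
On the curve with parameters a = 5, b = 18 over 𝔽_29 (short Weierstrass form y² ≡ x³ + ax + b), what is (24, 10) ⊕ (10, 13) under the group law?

(24, 10) + (10, 13). λ = (13 - 10)/(10 - 24) ≡ 3/15 mod 29. 15⁻¹ ≡ 2 (mod 29), so λ ≡ 6.
  x = λ² - 24 - 10 = 36 - 34 ≡ 2; y = λ·(24 - 2) - 10 ≡ 6. → (2, 6)

(2, 6)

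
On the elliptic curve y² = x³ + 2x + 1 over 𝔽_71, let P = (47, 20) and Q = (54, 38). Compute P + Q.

(47, 20) + (54, 38). λ = (38 - 20)/(54 - 47) ≡ 18/7 mod 71. 7⁻¹ ≡ 61 (mod 71), so λ ≡ 33.
  x = λ² - 47 - 54 = 1089 - 101 ≡ 65; y = λ·(47 - 65) - 20 ≡ 25. → (65, 25)

(65, 25)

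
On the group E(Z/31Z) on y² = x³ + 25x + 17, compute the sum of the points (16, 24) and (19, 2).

(5, 9)

(16, 24) + (19, 2). λ = (2 - 24)/(19 - 16) ≡ 9/3 mod 31. 3⁻¹ ≡ 21 (mod 31) since 3·21 = 63 ≡ 1, so λ ≡ 3.
  x = λ² - 16 - 19 = 9 - 35 ≡ 5; y = λ·(16 - 5) - 24 ≡ 9. → (5, 9)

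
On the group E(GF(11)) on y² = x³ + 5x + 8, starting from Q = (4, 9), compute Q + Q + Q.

(6, 10)

Repeated addition: build up to 3Q.
2Q: tangent at (4, 9): λ = (3·4² + 5)/(2·9) ≡ 9/7. 7⁻¹ ≡ 8 (mod 11), so λ ≡ 9·8 ≡ 6.
  x = λ² - 4 - 4 = 36 - 8 ≡ 6; y = λ·(4 - 6) - 9 ≡ 1. → (6, 1)
3Q: (6, 1) + (4, 9). λ = (9 - 1)/(4 - 6) ≡ 8/9 mod 11. 9⁻¹ ≡ 5 (mod 11) since 9·5 = 45 ≡ 1, so λ ≡ 7.
  x = λ² - 6 - 4 = 49 - 10 ≡ 6; y = λ·(6 - 6) - 1 ≡ 10. → (6, 10)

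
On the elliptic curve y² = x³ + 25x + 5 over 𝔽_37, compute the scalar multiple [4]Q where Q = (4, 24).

(13, 14)

Double-and-add on 4 = (100)₂. Start with Q = (4, 24) for the leading 1-bit.
double: tangent at (4, 24): λ = (3·4² + 25)/(2·24) ≡ 36/11. 11⁻¹ ≡ 27 (mod 37), so λ ≡ 36·27 ≡ 10.
  x = λ² - 4 - 4 = 100 - 8 ≡ 18; y = λ·(4 - 18) - 24 ≡ 21. → (18, 21)
double: tangent at (18, 21): λ = (3·18² + 25)/(2·21) ≡ 35/5. 5⁻¹ ≡ 15 (mod 37), so λ ≡ 35·15 ≡ 7.
  x = λ² - 18 - 18 = 49 - 36 ≡ 13; y = λ·(18 - 13) - 21 ≡ 14. → (13, 14)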